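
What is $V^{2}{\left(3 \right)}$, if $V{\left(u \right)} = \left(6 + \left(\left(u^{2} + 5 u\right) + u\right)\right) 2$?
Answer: $4356$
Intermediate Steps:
$V{\left(u \right)} = 12 + 2 u^{2} + 12 u$ ($V{\left(u \right)} = \left(6 + \left(u^{2} + 6 u\right)\right) 2 = \left(6 + u^{2} + 6 u\right) 2 = 12 + 2 u^{2} + 12 u$)
$V^{2}{\left(3 \right)} = \left(12 + 2 \cdot 3^{2} + 12 \cdot 3\right)^{2} = \left(12 + 2 \cdot 9 + 36\right)^{2} = \left(12 + 18 + 36\right)^{2} = 66^{2} = 4356$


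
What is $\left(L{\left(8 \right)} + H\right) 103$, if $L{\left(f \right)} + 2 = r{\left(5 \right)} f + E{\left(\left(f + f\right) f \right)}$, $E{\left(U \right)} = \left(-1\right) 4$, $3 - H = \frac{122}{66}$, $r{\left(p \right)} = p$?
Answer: $\frac{119480}{33} \approx 3620.6$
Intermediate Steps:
$H = \frac{38}{33}$ ($H = 3 - \frac{122}{66} = 3 - 122 \cdot \frac{1}{66} = 3 - \frac{61}{33} = \frac{38}{33} \approx 1.1515$)
$E{\left(U \right)} = -4$
$L{\left(f \right)} = -6 + 5 f$ ($L{\left(f \right)} = -2 + \left(5 f - 4\right) = -2 + \left(-4 + 5 f\right) = -6 + 5 f$)
$\left(L{\left(8 \right)} + H\right) 103 = \left(\left(-6 + 5 \cdot 8\right) + \frac{38}{33}\right) 103 = \left(\left(-6 + 40\right) + \frac{38}{33}\right) 103 = \left(34 + \frac{38}{33}\right) 103 = \frac{1160}{33} \cdot 103 = \frac{119480}{33}$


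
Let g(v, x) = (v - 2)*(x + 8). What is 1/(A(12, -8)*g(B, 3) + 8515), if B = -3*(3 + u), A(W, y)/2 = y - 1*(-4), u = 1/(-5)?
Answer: 5/47151 ≈ 0.00010604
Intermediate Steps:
u = -1/5 ≈ -0.20000
A(W, y) = 8 + 2*y (A(W, y) = 2*(y - 1*(-4)) = 2*(y + 4) = 2*(4 + y) = 8 + 2*y)
B = -42/5 (B = -3*(3 - 1/5) = -3*14/5 = -42/5 ≈ -8.4000)
g(v, x) = (-2 + v)*(8 + x)
1/(A(12, -8)*g(B, 3) + 8515) = 1/((8 + 2*(-8))*(-16 - 2*3 + 8*(-42/5) - 42/5*3) + 8515) = 1/((8 - 16)*(-16 - 6 - 336/5 - 126/5) + 8515) = 1/(-8*(-572/5) + 8515) = 1/(4576/5 + 8515) = 1/(47151/5) = 5/47151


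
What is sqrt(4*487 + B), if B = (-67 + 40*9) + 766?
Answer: sqrt(3007) ≈ 54.836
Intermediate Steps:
B = 1059 (B = (-67 + 360) + 766 = 293 + 766 = 1059)
sqrt(4*487 + B) = sqrt(4*487 + 1059) = sqrt(1948 + 1059) = sqrt(3007)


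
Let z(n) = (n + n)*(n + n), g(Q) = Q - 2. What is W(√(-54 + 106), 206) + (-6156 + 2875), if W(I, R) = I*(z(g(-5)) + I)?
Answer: -3229 + 392*√13 ≈ -1815.6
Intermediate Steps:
g(Q) = -2 + Q
z(n) = 4*n² (z(n) = (2*n)*(2*n) = 4*n²)
W(I, R) = I*(196 + I) (W(I, R) = I*(4*(-2 - 5)² + I) = I*(4*(-7)² + I) = I*(4*49 + I) = I*(196 + I))
W(√(-54 + 106), 206) + (-6156 + 2875) = √(-54 + 106)*(196 + √(-54 + 106)) + (-6156 + 2875) = √52*(196 + √52) - 3281 = (2*√13)*(196 + 2*√13) - 3281 = 2*√13*(196 + 2*√13) - 3281 = -3281 + 2*√13*(196 + 2*√13)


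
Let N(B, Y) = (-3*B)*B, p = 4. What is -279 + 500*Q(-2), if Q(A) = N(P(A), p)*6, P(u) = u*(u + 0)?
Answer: -144279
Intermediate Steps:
P(u) = u² (P(u) = u*u = u²)
N(B, Y) = -3*B²
Q(A) = -18*A⁴ (Q(A) = -3*A⁴*6 = -18*A⁴)
-279 + 500*Q(-2) = -279 + 500*(-18*(-2)⁴) = -279 + 500*(-18*16) = -279 + 500*(-288) = -279 - 144000 = -144279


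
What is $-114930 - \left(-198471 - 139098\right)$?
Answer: $222639$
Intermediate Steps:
$-114930 - \left(-198471 - 139098\right) = -114930 - -337569 = -114930 + 337569 = 222639$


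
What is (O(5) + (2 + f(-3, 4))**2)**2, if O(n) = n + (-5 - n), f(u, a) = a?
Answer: 961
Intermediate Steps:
O(n) = -5
(O(5) + (2 + f(-3, 4))**2)**2 = (-5 + (2 + 4)**2)**2 = (-5 + 6**2)**2 = (-5 + 36)**2 = 31**2 = 961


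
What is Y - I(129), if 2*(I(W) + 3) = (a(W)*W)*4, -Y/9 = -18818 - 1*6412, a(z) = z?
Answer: 193791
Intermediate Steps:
Y = 227070 (Y = -9*(-18818 - 1*6412) = -9*(-18818 - 6412) = -9*(-25230) = 227070)
I(W) = -3 + 2*W**2 (I(W) = -3 + ((W*W)*4)/2 = -3 + (W**2*4)/2 = -3 + (4*W**2)/2 = -3 + 2*W**2)
Y - I(129) = 227070 - (-3 + 2*129**2) = 227070 - (-3 + 2*16641) = 227070 - (-3 + 33282) = 227070 - 1*33279 = 227070 - 33279 = 193791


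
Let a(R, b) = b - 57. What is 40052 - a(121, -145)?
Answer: 40254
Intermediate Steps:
a(R, b) = -57 + b
40052 - a(121, -145) = 40052 - (-57 - 145) = 40052 - 1*(-202) = 40052 + 202 = 40254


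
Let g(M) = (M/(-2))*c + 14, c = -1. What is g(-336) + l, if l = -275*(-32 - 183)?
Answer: 58971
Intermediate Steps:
g(M) = 14 + M/2 (g(M) = (M/(-2))*(-1) + 14 = (M*(-1/2))*(-1) + 14 = -M/2*(-1) + 14 = M/2 + 14 = 14 + M/2)
l = 59125 (l = -275*(-215) = 59125)
g(-336) + l = (14 + (1/2)*(-336)) + 59125 = (14 - 168) + 59125 = -154 + 59125 = 58971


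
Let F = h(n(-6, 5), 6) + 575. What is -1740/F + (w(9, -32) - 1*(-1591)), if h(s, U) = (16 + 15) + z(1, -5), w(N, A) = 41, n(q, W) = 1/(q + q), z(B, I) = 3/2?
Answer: 131960/81 ≈ 1629.1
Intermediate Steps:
z(B, I) = 3/2 (z(B, I) = 3*(1/2) = 3/2)
n(q, W) = 1/(2*q)
h(s, U) = 65/2 (h(s, U) = (16 + 15) + 3/2 = 31 + 3/2 = 65/2)
F = 1215/2 (F = 65/2 + 575 = 1215/2 ≈ 607.50)
-1740/F + (w(9, -32) - 1*(-1591)) = -1740/1215/2 + (41 - 1*(-1591)) = -1740*2/1215 + (41 + 1591) = -232/81 + 1632 = 131960/81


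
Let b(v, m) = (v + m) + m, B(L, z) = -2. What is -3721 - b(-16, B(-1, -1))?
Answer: -3701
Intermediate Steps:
b(v, m) = v + 2*m (b(v, m) = (m + v) + m = v + 2*m)
-3721 - b(-16, B(-1, -1)) = -3721 - (-16 + 2*(-2)) = -3721 - (-16 - 4) = -3721 - 1*(-20) = -3721 + 20 = -3701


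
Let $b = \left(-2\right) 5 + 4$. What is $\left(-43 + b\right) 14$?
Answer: $-686$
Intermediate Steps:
$b = -6$ ($b = -10 + 4 = -6$)
$\left(-43 + b\right) 14 = \left(-43 - 6\right) 14 = \left(-49\right) 14 = -686$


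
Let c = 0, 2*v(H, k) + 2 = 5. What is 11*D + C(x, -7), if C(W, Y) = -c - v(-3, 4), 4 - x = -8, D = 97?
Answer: 2131/2 ≈ 1065.5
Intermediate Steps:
v(H, k) = 3/2 (v(H, k) = -1 + (1/2)*5 = -1 + 5/2 = 3/2)
x = 12 (x = 4 - 1*(-8) = 4 + 8 = 12)
C(W, Y) = -3/2 (C(W, Y) = -1*0 - 1*3/2 = 0 - 3/2 = -3/2)
11*D + C(x, -7) = 11*97 - 3/2 = 1067 - 3/2 = 2131/2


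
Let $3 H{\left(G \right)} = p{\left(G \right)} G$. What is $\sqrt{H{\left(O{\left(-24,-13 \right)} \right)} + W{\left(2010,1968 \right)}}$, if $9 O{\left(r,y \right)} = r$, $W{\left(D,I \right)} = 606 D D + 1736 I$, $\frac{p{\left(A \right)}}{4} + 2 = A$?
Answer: $\frac{2 \sqrt{49647270558}}{9} \approx 49515.0$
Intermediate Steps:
$p{\left(A \right)} = -8 + 4 A$
$W{\left(D,I \right)} = 606 D^{2} + 1736 I$
$O{\left(r,y \right)} = \frac{r}{9}$
$H{\left(G \right)} = \frac{G \left(-8 + 4 G\right)}{3}$ ($H{\left(G \right)} = \frac{\left(-8 + 4 G\right) G}{3} = \frac{G \left(-8 + 4 G\right)}{3}$)
$\sqrt{H{\left(O{\left(-24,-13 \right)} \right)} + W{\left(2010,1968 \right)}} = \sqrt{\frac{4 \cdot \frac{1}{9} \left(-24\right) \left(-2 + \frac{1}{9} \left(-24\right)\right)}{3} + \left(606 \cdot 2010^{2} + 1736 \cdot 1968\right)} = \sqrt{\frac{4}{3} \left(- \frac{8}{3}\right) \left(-2 - \frac{8}{3}\right) + \left(606 \cdot 4040100 + 3416448\right)} = \sqrt{\frac{4}{3} \left(- \frac{8}{3}\right) \left(- \frac{14}{3}\right) + \left(2448300600 + 3416448\right)} = \sqrt{\frac{448}{27} + 2451717048} = \sqrt{\frac{66196360744}{27}} = \frac{2 \sqrt{49647270558}}{9}$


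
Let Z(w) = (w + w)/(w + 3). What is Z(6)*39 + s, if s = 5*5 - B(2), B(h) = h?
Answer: 75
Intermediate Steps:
Z(w) = 2*w/(3 + w) (Z(w) = (2*w)/(3 + w) = 2*w/(3 + w))
s = 23 (s = 5*5 - 1*2 = 25 - 2 = 23)
Z(6)*39 + s = (2*6/(3 + 6))*39 + 23 = (2*6/9)*39 + 23 = (2*6*(⅑))*39 + 23 = (4/3)*39 + 23 = 52 + 23 = 75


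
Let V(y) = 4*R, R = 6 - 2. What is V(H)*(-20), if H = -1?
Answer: -320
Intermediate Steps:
R = 4
V(y) = 16 (V(y) = 4*4 = 16)
V(H)*(-20) = 16*(-20) = -320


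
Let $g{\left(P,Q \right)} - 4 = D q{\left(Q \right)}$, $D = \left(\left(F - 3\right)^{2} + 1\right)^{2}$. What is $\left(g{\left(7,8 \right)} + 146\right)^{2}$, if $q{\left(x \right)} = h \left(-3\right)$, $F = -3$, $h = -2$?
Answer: $69956496$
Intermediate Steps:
$D = 1369$ ($D = \left(\left(-3 - 3\right)^{2} + 1\right)^{2} = \left(\left(-6\right)^{2} + 1\right)^{2} = \left(36 + 1\right)^{2} = 37^{2} = 1369$)
$q{\left(x \right)} = 6$ ($q{\left(x \right)} = \left(-2\right) \left(-3\right) = 6$)
$g{\left(P,Q \right)} = 8218$ ($g{\left(P,Q \right)} = 4 + 1369 \cdot 6 = 4 + 8214 = 8218$)
$\left(g{\left(7,8 \right)} + 146\right)^{2} = \left(8218 + 146\right)^{2} = 8364^{2} = 69956496$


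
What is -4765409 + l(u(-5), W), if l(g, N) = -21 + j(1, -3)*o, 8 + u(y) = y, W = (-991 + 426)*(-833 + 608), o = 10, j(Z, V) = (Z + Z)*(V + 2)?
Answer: -4765450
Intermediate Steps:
j(Z, V) = 2*Z*(2 + V) (j(Z, V) = (2*Z)*(2 + V) = 2*Z*(2 + V))
W = 127125 (W = -565*(-225) = 127125)
u(y) = -8 + y
l(g, N) = -41 (l(g, N) = -21 + (2*1*(2 - 3))*10 = -21 + (2*1*(-1))*10 = -21 - 2*10 = -21 - 20 = -41)
-4765409 + l(u(-5), W) = -4765409 - 41 = -4765450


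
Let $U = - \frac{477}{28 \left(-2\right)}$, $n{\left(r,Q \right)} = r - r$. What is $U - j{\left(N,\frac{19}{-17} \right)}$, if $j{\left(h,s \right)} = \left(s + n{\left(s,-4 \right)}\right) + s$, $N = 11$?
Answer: $\frac{10237}{952} \approx 10.753$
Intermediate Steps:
$n{\left(r,Q \right)} = 0$
$j{\left(h,s \right)} = 2 s$ ($j{\left(h,s \right)} = \left(s + 0\right) + s = s + s = 2 s$)
$U = \frac{477}{56}$ ($U = - \frac{477}{-56} = \left(-477\right) \left(- \frac{1}{56}\right) = \frac{477}{56} \approx 8.5179$)
$U - j{\left(N,\frac{19}{-17} \right)} = \frac{477}{56} - 2 \frac{19}{-17} = \frac{477}{56} - 2 \cdot 19 \left(- \frac{1}{17}\right) = \frac{477}{56} - 2 \left(- \frac{19}{17}\right) = \frac{477}{56} - - \frac{38}{17} = \frac{477}{56} + \frac{38}{17} = \frac{10237}{952}$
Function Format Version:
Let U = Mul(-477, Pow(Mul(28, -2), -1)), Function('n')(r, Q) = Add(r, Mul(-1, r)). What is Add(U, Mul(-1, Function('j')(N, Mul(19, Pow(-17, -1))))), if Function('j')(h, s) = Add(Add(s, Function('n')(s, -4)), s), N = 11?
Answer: Rational(10237, 952) ≈ 10.753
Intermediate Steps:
Function('n')(r, Q) = 0
Function('j')(h, s) = Mul(2, s) (Function('j')(h, s) = Add(Add(s, 0), s) = Add(s, s) = Mul(2, s))
U = Rational(477, 56) (U = Mul(-477, Pow(-56, -1)) = Mul(-477, Rational(-1, 56)) = Rational(477, 56) ≈ 8.5179)
Add(U, Mul(-1, Function('j')(N, Mul(19, Pow(-17, -1))))) = Add(Rational(477, 56), Mul(-1, Mul(2, Mul(19, Pow(-17, -1))))) = Add(Rational(477, 56), Mul(-1, Mul(2, Mul(19, Rational(-1, 17))))) = Add(Rational(477, 56), Mul(-1, Mul(2, Rational(-19, 17)))) = Add(Rational(477, 56), Mul(-1, Rational(-38, 17))) = Add(Rational(477, 56), Rational(38, 17)) = Rational(10237, 952)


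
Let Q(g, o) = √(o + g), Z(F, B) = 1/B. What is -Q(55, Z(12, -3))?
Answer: -2*√123/3 ≈ -7.3937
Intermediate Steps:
Z(F, B) = 1/B
Q(g, o) = √(g + o)
-Q(55, Z(12, -3)) = -√(55 + 1/(-3)) = -√(55 - ⅓) = -√(164/3) = -2*√123/3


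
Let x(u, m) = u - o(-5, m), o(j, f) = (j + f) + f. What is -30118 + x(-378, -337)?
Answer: -29817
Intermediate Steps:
o(j, f) = j + 2*f (o(j, f) = (f + j) + f = j + 2*f)
x(u, m) = 5 + u - 2*m (x(u, m) = u - (-5 + 2*m) = u + (5 - 2*m) = 5 + u - 2*m)
-30118 + x(-378, -337) = -30118 + (5 - 378 - 2*(-337)) = -30118 + (5 - 378 + 674) = -30118 + 301 = -29817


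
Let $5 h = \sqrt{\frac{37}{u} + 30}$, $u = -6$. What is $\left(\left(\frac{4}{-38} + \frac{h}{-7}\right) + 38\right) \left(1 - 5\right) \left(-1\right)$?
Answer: $\frac{2880}{19} - \frac{2 \sqrt{858}}{105} \approx 151.02$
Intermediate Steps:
$h = \frac{\sqrt{858}}{30}$ ($h = \frac{\sqrt{\frac{37}{-6} + 30}}{5} = \frac{\sqrt{37 \left(- \frac{1}{6}\right) + 30}}{5} = \frac{\sqrt{- \frac{37}{6} + 30}}{5} = \frac{\sqrt{\frac{143}{6}}}{5} = \frac{\frac{1}{6} \sqrt{858}}{5} = \frac{\sqrt{858}}{30} \approx 0.97639$)
$\left(\left(\frac{4}{-38} + \frac{h}{-7}\right) + 38\right) \left(1 - 5\right) \left(-1\right) = \left(\left(\frac{4}{-38} + \frac{\frac{1}{30} \sqrt{858}}{-7}\right) + 38\right) \left(1 - 5\right) \left(-1\right) = \left(\left(4 \left(- \frac{1}{38}\right) + \frac{\sqrt{858}}{30} \left(- \frac{1}{7}\right)\right) + 38\right) \left(\left(-4\right) \left(-1\right)\right) = \left(\left(- \frac{2}{19} - \frac{\sqrt{858}}{210}\right) + 38\right) 4 = \left(\frac{720}{19} - \frac{\sqrt{858}}{210}\right) 4 = \frac{2880}{19} - \frac{2 \sqrt{858}}{105}$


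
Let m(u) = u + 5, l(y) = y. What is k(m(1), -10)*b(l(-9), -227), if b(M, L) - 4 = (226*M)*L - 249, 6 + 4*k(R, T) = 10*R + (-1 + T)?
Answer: 19843339/4 ≈ 4.9608e+6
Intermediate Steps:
m(u) = 5 + u
k(R, T) = -7/4 + T/4 + 5*R/2 (k(R, T) = -3/2 + (10*R + (-1 + T))/4 = -3/2 + (-1 + T + 10*R)/4 = -3/2 + (-¼ + T/4 + 5*R/2) = -7/4 + T/4 + 5*R/2)
b(M, L) = -245 + 226*L*M (b(M, L) = 4 + ((226*M)*L - 249) = 4 + (226*L*M - 249) = 4 + (-249 + 226*L*M) = -245 + 226*L*M)
k(m(1), -10)*b(l(-9), -227) = (-7/4 + (¼)*(-10) + 5*(5 + 1)/2)*(-245 + 226*(-227)*(-9)) = (-7/4 - 5/2 + (5/2)*6)*(-245 + 461718) = (-7/4 - 5/2 + 15)*461473 = (43/4)*461473 = 19843339/4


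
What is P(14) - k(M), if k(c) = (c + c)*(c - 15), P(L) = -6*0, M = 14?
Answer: 28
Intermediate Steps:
P(L) = 0
k(c) = 2*c*(-15 + c) (k(c) = (2*c)*(-15 + c) = 2*c*(-15 + c))
P(14) - k(M) = 0 - 2*14*(-15 + 14) = 0 - 2*14*(-1) = 0 - 1*(-28) = 0 + 28 = 28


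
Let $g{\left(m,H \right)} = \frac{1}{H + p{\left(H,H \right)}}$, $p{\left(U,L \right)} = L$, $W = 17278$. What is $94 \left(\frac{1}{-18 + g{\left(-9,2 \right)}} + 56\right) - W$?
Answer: $- \frac{853370}{71} \approx -12019.0$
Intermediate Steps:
$g{\left(m,H \right)} = \frac{1}{2 H}$ ($g{\left(m,H \right)} = \frac{1}{H + H} = \frac{1}{2 H}$)
$94 \left(\frac{1}{-18 + g{\left(-9,2 \right)}} + 56\right) - W = 94 \left(\frac{1}{-18 + \frac{1}{2 \cdot 2}} + 56\right) - 17278 = 94 \left(\frac{1}{-18 + \frac{1}{2} \cdot \frac{1}{2}} + 56\right) - 17278 = 94 \left(\frac{1}{-18 + \frac{1}{4}} + 56\right) - 17278 = 94 \left(\frac{1}{- \frac{71}{4}} + 56\right) - 17278 = 94 \left(- \frac{4}{71} + 56\right) - 17278 = 94 \cdot \frac{3972}{71} - 17278 = \frac{373368}{71} - 17278 = - \frac{853370}{71}$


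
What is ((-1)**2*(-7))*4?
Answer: -28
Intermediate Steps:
((-1)**2*(-7))*4 = (1*(-7))*4 = -7*4 = -28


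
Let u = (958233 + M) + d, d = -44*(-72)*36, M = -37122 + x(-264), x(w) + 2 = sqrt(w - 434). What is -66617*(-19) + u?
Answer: 2300880 + I*sqrt(698) ≈ 2.3009e+6 + 26.42*I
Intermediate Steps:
x(w) = -2 + sqrt(-434 + w) (x(w) = -2 + sqrt(w - 434) = -2 + sqrt(-434 + w))
M = -37124 + I*sqrt(698) (M = -37122 + (-2 + sqrt(-434 - 264)) = -37122 + (-2 + sqrt(-698)) = -37122 + (-2 + I*sqrt(698)) = -37124 + I*sqrt(698) ≈ -37124.0 + 26.42*I)
d = 114048 (d = 3168*36 = 114048)
u = 1035157 + I*sqrt(698) (u = (958233 + (-37124 + I*sqrt(698))) + 114048 = (921109 + I*sqrt(698)) + 114048 = 1035157 + I*sqrt(698) ≈ 1.0352e+6 + 26.42*I)
-66617*(-19) + u = -66617*(-19) + (1035157 + I*sqrt(698)) = 1265723 + (1035157 + I*sqrt(698)) = 2300880 + I*sqrt(698)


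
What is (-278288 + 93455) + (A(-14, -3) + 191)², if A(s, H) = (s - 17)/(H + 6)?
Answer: -1369733/9 ≈ -1.5219e+5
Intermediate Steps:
A(s, H) = (-17 + s)/(6 + H)
(-278288 + 93455) + (A(-14, -3) + 191)² = (-278288 + 93455) + ((-17 - 14)/(6 - 3) + 191)² = -184833 + (-31/3 + 191)² = -184833 + (542/3)² = -184833 + 293764/9 = -1369733/9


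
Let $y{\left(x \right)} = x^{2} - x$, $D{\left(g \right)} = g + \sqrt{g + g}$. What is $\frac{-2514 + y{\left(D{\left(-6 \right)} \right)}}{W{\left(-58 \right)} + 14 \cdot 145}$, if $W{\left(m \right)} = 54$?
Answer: $- \frac{621}{521} - \frac{13 i \sqrt{3}}{1042} \approx -1.1919 - 0.021609 i$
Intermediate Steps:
$D{\left(g \right)} = g + \sqrt{2} \sqrt{g}$ ($D{\left(g \right)} = g + \sqrt{2 g} = g + \sqrt{2} \sqrt{g}$)
$\frac{-2514 + y{\left(D{\left(-6 \right)} \right)}}{W{\left(-58 \right)} + 14 \cdot 145} = \frac{-2514 + \left(-6 + \sqrt{2} \sqrt{-6}\right) \left(-1 - \left(6 - \sqrt{2} \sqrt{-6}\right)\right)}{54 + 14 \cdot 145} = \frac{-2514 + \left(-6 + \sqrt{2} i \sqrt{6}\right) \left(-1 - \left(6 - \sqrt{2} i \sqrt{6}\right)\right)}{54 + 2030} = \frac{-2514 + \left(-6 + 2 i \sqrt{3}\right) \left(-1 - \left(6 - 2 i \sqrt{3}\right)\right)}{2084} = \left(-2514 + \left(-6 + 2 i \sqrt{3}\right) \left(-7 + 2 i \sqrt{3}\right)\right) \frac{1}{2084} = \left(-2514 + \left(-7 + 2 i \sqrt{3}\right) \left(-6 + 2 i \sqrt{3}\right)\right) \frac{1}{2084} = - \frac{1257}{1042} + \frac{\left(-7 + 2 i \sqrt{3}\right) \left(-6 + 2 i \sqrt{3}\right)}{2084}$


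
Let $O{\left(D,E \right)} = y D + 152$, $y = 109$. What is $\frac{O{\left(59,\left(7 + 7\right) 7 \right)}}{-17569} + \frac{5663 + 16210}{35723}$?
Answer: $\frac{149122228}{627617387} \approx 0.2376$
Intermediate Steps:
$O{\left(D,E \right)} = 152 + 109 D$ ($O{\left(D,E \right)} = 109 D + 152 = 152 + 109 D$)
$\frac{O{\left(59,\left(7 + 7\right) 7 \right)}}{-17569} + \frac{5663 + 16210}{35723} = \frac{152 + 109 \cdot 59}{-17569} + \frac{5663 + 16210}{35723} = \left(152 + 6431\right) \left(- \frac{1}{17569}\right) + 21873 \cdot \frac{1}{35723} = 6583 \left(- \frac{1}{17569}\right) + \frac{21873}{35723} = - \frac{6583}{17569} + \frac{21873}{35723} = \frac{149122228}{627617387}$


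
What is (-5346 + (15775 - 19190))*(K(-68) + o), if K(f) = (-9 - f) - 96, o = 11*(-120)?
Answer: 11888677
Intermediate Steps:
o = -1320
K(f) = -105 - f
(-5346 + (15775 - 19190))*(K(-68) + o) = (-5346 + (15775 - 19190))*((-105 - 1*(-68)) - 1320) = (-5346 - 3415)*((-105 + 68) - 1320) = -8761*(-37 - 1320) = -8761*(-1357) = 11888677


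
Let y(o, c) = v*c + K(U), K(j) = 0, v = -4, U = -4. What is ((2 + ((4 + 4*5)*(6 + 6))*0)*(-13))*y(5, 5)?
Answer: 520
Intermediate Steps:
y(o, c) = -4*c (y(o, c) = -4*c + 0 = -4*c)
((2 + ((4 + 4*5)*(6 + 6))*0)*(-13))*y(5, 5) = ((2 + ((4 + 4*5)*(6 + 6))*0)*(-13))*(-4*5) = ((2 + ((4 + 20)*12)*0)*(-13))*(-20) = ((2 + (24*12)*0)*(-13))*(-20) = ((2 + 288*0)*(-13))*(-20) = ((2 + 0)*(-13))*(-20) = (2*(-13))*(-20) = -26*(-20) = 520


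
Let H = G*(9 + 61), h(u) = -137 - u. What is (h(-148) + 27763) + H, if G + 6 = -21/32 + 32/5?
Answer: 444097/16 ≈ 27756.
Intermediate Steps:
G = -41/160 (G = -6 + (-21/32 + 32/5) = -6 + 919/160 = -41/160 ≈ -0.25625)
H = -287/16 (H = -41*(9 + 61)/160 = -41/160*70 = -287/16 ≈ -17.938)
(h(-148) + 27763) + H = ((-137 - 1*(-148)) + 27763) - 287/16 = ((-137 + 148) + 27763) - 287/16 = (11 + 27763) - 287/16 = 27774 - 287/16 = 444097/16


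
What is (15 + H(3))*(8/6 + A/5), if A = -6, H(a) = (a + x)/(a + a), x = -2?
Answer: 91/45 ≈ 2.0222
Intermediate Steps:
H(a) = (-2 + a)/(2*a) (H(a) = (a - 2)/(a + a) = (-2 + a)/((2*a)) = (-2 + a)*(1/(2*a)) = (-2 + a)/(2*a))
(15 + H(3))*(8/6 + A/5) = (15 + (½)*(-2 + 3)/3)*(8/6 - 6/5) = (15 + (½)*(⅓)*1)*(8*(⅙) - 6*⅕) = (15 + ⅙)*(4/3 - 6/5) = (91/6)*(2/15) = 91/45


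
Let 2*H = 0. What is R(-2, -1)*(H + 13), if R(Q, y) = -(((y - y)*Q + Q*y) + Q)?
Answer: 0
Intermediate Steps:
H = 0 (H = (½)*0 = 0)
R(Q, y) = -Q - Q*y (R(Q, y) = -((0*Q + Q*y) + Q) = -((0 + Q*y) + Q) = -(Q*y + Q) = -(Q + Q*y) = -Q - Q*y)
R(-2, -1)*(H + 13) = (-1*(-2)*(1 - 1))*(0 + 13) = -1*(-2)*0*13 = 0*13 = 0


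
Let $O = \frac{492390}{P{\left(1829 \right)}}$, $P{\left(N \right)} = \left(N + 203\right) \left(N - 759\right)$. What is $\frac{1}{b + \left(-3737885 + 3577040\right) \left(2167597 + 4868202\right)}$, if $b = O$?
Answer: $- \frac{217424}{246052889953811481} \approx -8.8365 \cdot 10^{-13}$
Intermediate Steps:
$P{\left(N \right)} = \left(-759 + N\right) \left(203 + N\right)$ ($P{\left(N \right)} = \left(203 + N\right) \left(-759 + N\right) = \left(-759 + N\right) \left(203 + N\right)$)
$O = \frac{49239}{217424}$ ($O = \frac{492390}{-154077 + 1829^{2} - 1016924} = \frac{492390}{-154077 + 3345241 - 1016924} = \frac{492390}{2174240} = 492390 \cdot \frac{1}{2174240} = \frac{49239}{217424} \approx 0.22647$)
$b = \frac{49239}{217424} \approx 0.22647$
$\frac{1}{b + \left(-3737885 + 3577040\right) \left(2167597 + 4868202\right)} = \frac{1}{\frac{49239}{217424} + \left(-3737885 + 3577040\right) \left(2167597 + 4868202\right)} = \frac{1}{\frac{49239}{217424} - 1131673090155} = \frac{1}{- \frac{246052889953811481}{217424}} = - \frac{217424}{246052889953811481}$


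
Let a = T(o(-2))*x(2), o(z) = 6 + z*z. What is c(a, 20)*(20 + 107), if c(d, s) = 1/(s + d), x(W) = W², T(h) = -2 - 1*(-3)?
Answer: 127/24 ≈ 5.2917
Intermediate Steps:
o(z) = 6 + z²
T(h) = 1 (T(h) = -2 + 3 = 1)
a = 4 (a = 1*2² = 1*4 = 4)
c(d, s) = 1/(d + s)
c(a, 20)*(20 + 107) = (20 + 107)/(4 + 20) = 127/24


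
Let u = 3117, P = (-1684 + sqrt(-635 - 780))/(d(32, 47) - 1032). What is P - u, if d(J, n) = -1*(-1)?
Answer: -3211943/1031 - I*sqrt(1415)/1031 ≈ -3115.4 - 0.036485*I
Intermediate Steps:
d(J, n) = 1
P = 1684/1031 - I*sqrt(1415)/1031 (P = (-1684 + sqrt(-635 - 780))/(1 - 1032) = (-1684 + sqrt(-1415))/(-1031) = (-1684 + I*sqrt(1415))*(-1/1031) = 1684/1031 - I*sqrt(1415)/1031 ≈ 1.6334 - 0.036485*I)
P - u = (1684/1031 - I*sqrt(1415)/1031) - 1*3117 = (1684/1031 - I*sqrt(1415)/1031) - 3117 = -3211943/1031 - I*sqrt(1415)/1031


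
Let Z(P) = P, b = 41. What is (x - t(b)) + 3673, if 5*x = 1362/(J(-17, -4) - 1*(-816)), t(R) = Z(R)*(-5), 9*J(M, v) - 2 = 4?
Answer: 23754793/6125 ≈ 3878.3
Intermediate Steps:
J(M, v) = ⅔ (J(M, v) = 2/9 + (⅑)*4 = 2/9 + 4/9 = ⅔)
t(R) = -5*R (t(R) = R*(-5) = -5*R)
x = 2043/6125 (x = (1362/(⅔ - 1*(-816)))/5 = (1362/(⅔ + 816))/5 = (1362/(2450/3))/5 = (1362*(3/2450))/5 = (⅕)*(2043/1225) = 2043/6125 ≈ 0.33355)
(x - t(b)) + 3673 = (2043/6125 - (-5)*41) + 3673 = (2043/6125 - 1*(-205)) + 3673 = (2043/6125 + 205) + 3673 = 1257668/6125 + 3673 = 23754793/6125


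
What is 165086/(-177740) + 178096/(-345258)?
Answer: -22163011307/15341539230 ≈ -1.4446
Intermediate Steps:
165086/(-177740) + 178096/(-345258) = 165086*(-1/177740) + 178096*(-1/345258) = -82543/88870 - 89048/172629 = -22163011307/15341539230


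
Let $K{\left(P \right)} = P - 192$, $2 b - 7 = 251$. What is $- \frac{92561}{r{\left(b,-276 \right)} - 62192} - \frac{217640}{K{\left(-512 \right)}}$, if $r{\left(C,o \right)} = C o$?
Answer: $\frac{667171387}{2151512} \approx 310.09$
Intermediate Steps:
$b = 129$ ($b = \frac{7}{2} + \frac{1}{2} \cdot 251 = \frac{7}{2} + \frac{251}{2} = 129$)
$K{\left(P \right)} = -192 + P$
$- \frac{92561}{r{\left(b,-276 \right)} - 62192} - \frac{217640}{K{\left(-512 \right)}} = - \frac{92561}{129 \left(-276\right) - 62192} - \frac{217640}{-192 - 512} = - \frac{92561}{-35604 - 62192} - \frac{217640}{-704} = - \frac{92561}{-97796} - - \frac{27205}{88} = \left(-92561\right) \left(- \frac{1}{97796}\right) + \frac{27205}{88} = \frac{92561}{97796} + \frac{27205}{88} = \frac{667171387}{2151512}$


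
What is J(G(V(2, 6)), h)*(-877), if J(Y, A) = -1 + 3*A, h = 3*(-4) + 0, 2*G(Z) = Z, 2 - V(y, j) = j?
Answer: 32449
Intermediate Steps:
V(y, j) = 2 - j
G(Z) = Z/2
h = -12 (h = -12 + 0 = -12)
J(G(V(2, 6)), h)*(-877) = (-1 + 3*(-12))*(-877) = (-1 - 36)*(-877) = -37*(-877) = 32449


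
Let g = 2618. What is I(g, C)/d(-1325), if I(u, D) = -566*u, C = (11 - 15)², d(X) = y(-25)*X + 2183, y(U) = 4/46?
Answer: -34081124/47559 ≈ -716.61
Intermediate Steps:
y(U) = 2/23 (y(U) = 4*(1/46) = 2/23)
d(X) = 2183 + 2*X/23 (d(X) = 2*X/23 + 2183 = 2183 + 2*X/23)
C = 16 (C = (-4)² = 16)
I(g, C)/d(-1325) = (-566*2618)/(2183 + (2/23)*(-1325)) = -1481788/(2183 - 2650/23) = -1481788/47559/23 = -1481788*23/47559 = -34081124/47559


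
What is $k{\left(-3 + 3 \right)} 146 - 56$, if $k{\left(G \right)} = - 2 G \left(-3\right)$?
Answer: $-56$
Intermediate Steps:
$k{\left(G \right)} = 6 G$
$k{\left(-3 + 3 \right)} 146 - 56 = 6 \left(-3 + 3\right) 146 - 56 = 6 \cdot 0 \cdot 146 - 56 = 0 \cdot 146 - 56 = 0 - 56 = -56$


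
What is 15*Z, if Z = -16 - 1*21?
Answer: -555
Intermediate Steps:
Z = -37 (Z = -16 - 21 = -37)
15*Z = 15*(-37) = -555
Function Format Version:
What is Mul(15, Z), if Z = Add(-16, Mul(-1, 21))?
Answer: -555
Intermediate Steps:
Z = -37 (Z = Add(-16, -21) = -37)
Mul(15, Z) = Mul(15, -37) = -555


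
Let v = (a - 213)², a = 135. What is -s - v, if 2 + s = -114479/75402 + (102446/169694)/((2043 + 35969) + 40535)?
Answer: -3055532792764131511/502514918053218 ≈ -6080.5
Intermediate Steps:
s = -1767968671646801/502514918053218 (s = -2 + (-114479/75402 + (102446/169694)/((2043 + 35969) + 40535)) = -2 + (-114479*1/75402 + (102446*(1/169694))/(38012 + 40535)) = -2 + (-114479/75402 + (51223/84847)/78547) = -2 + (-114479/75402 + (51223/84847)*(1/78547)) = -2 + (-114479/75402 + 51223/6664477309) = -2 - 762938835540365/502514918053218 = -1767968671646801/502514918053218 ≈ -3.5182)
v = 6084 (v = (135 - 213)² = (-78)² = 6084)
-s - v = -1*(-1767968671646801/502514918053218) - 1*6084 = 1767968671646801/502514918053218 - 6084 = -3055532792764131511/502514918053218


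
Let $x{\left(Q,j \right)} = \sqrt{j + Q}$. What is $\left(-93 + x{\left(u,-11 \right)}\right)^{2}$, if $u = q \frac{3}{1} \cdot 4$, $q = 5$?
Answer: $7396$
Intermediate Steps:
$u = 60$ ($u = 5 \cdot \frac{3}{1} \cdot 4 = 5 \cdot 3 \cdot 1 \cdot 4 = 5 \cdot 3 \cdot 4 = 15 \cdot 4 = 60$)
$x{\left(Q,j \right)} = \sqrt{Q + j}$
$\left(-93 + x{\left(u,-11 \right)}\right)^{2} = \left(-93 + \sqrt{60 - 11}\right)^{2} = \left(-93 + \sqrt{49}\right)^{2} = \left(-93 + 7\right)^{2} = \left(-86\right)^{2} = 7396$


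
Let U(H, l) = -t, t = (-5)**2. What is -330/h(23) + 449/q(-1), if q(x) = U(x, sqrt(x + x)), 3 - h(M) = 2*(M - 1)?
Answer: -10159/1025 ≈ -9.9112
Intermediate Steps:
h(M) = 5 - 2*M (h(M) = 3 - 2*(M - 1) = 3 - 2*(-1 + M) = 3 - (-2 + 2*M) = 3 + (2 - 2*M) = 5 - 2*M)
t = 25
U(H, l) = -25 (U(H, l) = -1*25 = -25)
q(x) = -25
-330/h(23) + 449/q(-1) = -330/(5 - 2*23) + 449/(-25) = -330/(5 - 46) + 449*(-1/25) = -330/(-41) - 449/25 = -330*(-1/41) - 449/25 = 330/41 - 449/25 = -10159/1025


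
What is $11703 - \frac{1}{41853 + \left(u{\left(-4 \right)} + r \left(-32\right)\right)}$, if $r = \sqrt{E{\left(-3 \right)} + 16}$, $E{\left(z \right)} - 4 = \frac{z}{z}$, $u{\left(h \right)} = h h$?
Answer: $\frac{20515261320002}{1752991657} - \frac{32 \sqrt{21}}{1752991657} \approx 11703.0$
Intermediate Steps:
$u{\left(h \right)} = h^{2}$
$E{\left(z \right)} = 5$ ($E{\left(z \right)} = 4 + \frac{z}{z} = 4 + 1 = 5$)
$r = \sqrt{21}$ ($r = \sqrt{5 + 16} = \sqrt{21} \approx 4.5826$)
$11703 - \frac{1}{41853 + \left(u{\left(-4 \right)} + r \left(-32\right)\right)} = 11703 - \frac{1}{41853 + \left(\left(-4\right)^{2} + \sqrt{21} \left(-32\right)\right)} = 11703 - \frac{1}{41853 + \left(16 - 32 \sqrt{21}\right)} = 11703 - \frac{1}{41869 - 32 \sqrt{21}}$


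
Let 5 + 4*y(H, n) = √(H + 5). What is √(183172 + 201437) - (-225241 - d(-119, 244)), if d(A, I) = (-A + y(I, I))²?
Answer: 1912973/8 + √384609 + 471*√249/8 ≈ 2.4067e+5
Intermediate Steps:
y(H, n) = -5/4 + √(5 + H)/4 (y(H, n) = -5/4 + √(H + 5)/4 = -5/4 + √(5 + H)/4)
d(A, I) = (-5/4 - A + √(5 + I)/4)² (d(A, I) = (-A + (-5/4 + √(5 + I)/4))² = (-5/4 - A + √(5 + I)/4)²)
√(183172 + 201437) - (-225241 - d(-119, 244)) = √(183172 + 201437) - (-225241 - (5 - √(5 + 244) + 4*(-119))²/16) = √384609 - (-225241 - (5 - √249 - 476)²/16) = √384609 - (-225241 - (-471 - √249)²/16) = √384609 + (225241 + (-471 - √249)²/16) = 225241 + √384609 + (-471 - √249)²/16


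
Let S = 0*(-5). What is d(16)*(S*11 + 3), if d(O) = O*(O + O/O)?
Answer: 816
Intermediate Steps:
S = 0
d(O) = O*(1 + O) (d(O) = O*(O + 1) = O*(1 + O))
d(16)*(S*11 + 3) = (16*(1 + 16))*(0*11 + 3) = (16*17)*(0 + 3) = 272*3 = 816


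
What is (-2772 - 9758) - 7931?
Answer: -20461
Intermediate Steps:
(-2772 - 9758) - 7931 = -12530 - 7931 = -20461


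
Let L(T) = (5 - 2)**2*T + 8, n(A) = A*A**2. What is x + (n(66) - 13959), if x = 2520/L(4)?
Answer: 3009537/11 ≈ 2.7359e+5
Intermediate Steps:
n(A) = A**3
L(T) = 8 + 9*T (L(T) = 3**2*T + 8 = 9*T + 8 = 8 + 9*T)
x = 630/11 (x = 2520/(8 + 9*4) = 2520/(8 + 36) = 2520/44 = 2520*(1/44) = 630/11 ≈ 57.273)
x + (n(66) - 13959) = 630/11 + (66**3 - 13959) = 630/11 + (287496 - 13959) = 630/11 + 273537 = 3009537/11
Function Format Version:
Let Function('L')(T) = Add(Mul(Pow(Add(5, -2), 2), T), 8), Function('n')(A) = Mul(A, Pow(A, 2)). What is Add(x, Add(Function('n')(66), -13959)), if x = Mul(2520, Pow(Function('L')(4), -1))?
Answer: Rational(3009537, 11) ≈ 2.7359e+5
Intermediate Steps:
Function('n')(A) = Pow(A, 3)
Function('L')(T) = Add(8, Mul(9, T)) (Function('L')(T) = Add(Mul(Pow(3, 2), T), 8) = Add(Mul(9, T), 8) = Add(8, Mul(9, T)))
x = Rational(630, 11) (x = Mul(2520, Pow(Add(8, Mul(9, 4)), -1)) = Mul(2520, Pow(Add(8, 36), -1)) = Mul(2520, Pow(44, -1)) = Mul(2520, Rational(1, 44)) = Rational(630, 11) ≈ 57.273)
Add(x, Add(Function('n')(66), -13959)) = Add(Rational(630, 11), Add(Pow(66, 3), -13959)) = Add(Rational(630, 11), Add(287496, -13959)) = Add(Rational(630, 11), 273537) = Rational(3009537, 11)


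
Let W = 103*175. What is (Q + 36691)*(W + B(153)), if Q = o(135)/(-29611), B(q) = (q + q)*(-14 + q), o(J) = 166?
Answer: 65794751582565/29611 ≈ 2.2220e+9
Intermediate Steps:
B(q) = 2*q*(-14 + q) (B(q) = (2*q)*(-14 + q) = 2*q*(-14 + q))
W = 18025
Q = -166/29611 (Q = 166/(-29611) = 166*(-1/29611) = -166/29611 ≈ -0.0056060)
(Q + 36691)*(W + B(153)) = (-166/29611 + 36691)*(18025 + 2*153*(-14 + 153)) = 1086457035*(18025 + 2*153*139)/29611 = 1086457035*(18025 + 42534)/29611 = (1086457035/29611)*60559 = 65794751582565/29611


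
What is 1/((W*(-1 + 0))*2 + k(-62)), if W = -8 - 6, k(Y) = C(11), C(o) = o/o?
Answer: 1/29 ≈ 0.034483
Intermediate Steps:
C(o) = 1
k(Y) = 1
W = -14
1/((W*(-1 + 0))*2 + k(-62)) = 1/(-14*(-1 + 0)*2 + 1) = 1/(-14*(-1)*2 + 1) = 1/(14*2 + 1) = 1/(28 + 1) = 1/29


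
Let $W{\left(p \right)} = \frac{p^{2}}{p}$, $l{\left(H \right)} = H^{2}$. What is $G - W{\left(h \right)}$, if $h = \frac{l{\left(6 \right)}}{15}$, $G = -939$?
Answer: $- \frac{4707}{5} \approx -941.4$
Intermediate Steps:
$h = \frac{12}{5}$ ($h = \frac{6^{2}}{15} = 36 \cdot \frac{1}{15} = \frac{12}{5} \approx 2.4$)
$W{\left(p \right)} = p$
$G - W{\left(h \right)} = -939 - \frac{12}{5} = - \frac{4707}{5}$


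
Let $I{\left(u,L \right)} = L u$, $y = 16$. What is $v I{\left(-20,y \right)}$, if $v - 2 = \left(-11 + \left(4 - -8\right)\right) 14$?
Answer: $-5120$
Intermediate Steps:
$v = 16$ ($v = 2 + \left(-11 + \left(4 - -8\right)\right) 14 = 2 + \left(-11 + \left(4 + 8\right)\right) 14 = 2 + \left(-11 + 12\right) 14 = 2 + 1 \cdot 14 = 2 + 14 = 16$)
$v I{\left(-20,y \right)} = 16 \cdot 16 \left(-20\right) = 16 \left(-320\right) = -5120$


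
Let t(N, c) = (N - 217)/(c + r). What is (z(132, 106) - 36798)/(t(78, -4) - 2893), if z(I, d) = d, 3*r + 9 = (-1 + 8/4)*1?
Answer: 733840/57443 ≈ 12.775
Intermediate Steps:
r = -8/3 (r = -3 + ((-1 + 8/4)*1)/3 = -3 + ((-1 + 8*(¼))*1)/3 = -3 + ((-1 + 2)*1)/3 = -3 + (1*1)/3 = -3 + (⅓)*1 = -3 + ⅓ = -8/3 ≈ -2.6667)
t(N, c) = (-217 + N)/(-8/3 + c) (t(N, c) = (N - 217)/(c - 8/3) = (-217 + N)/(-8/3 + c))
(z(132, 106) - 36798)/(t(78, -4) - 2893) = (106 - 36798)/(3*(-217 + 78)/(-8 + 3*(-4)) - 2893) = -36692/(3*(-139)/(-8 - 12) - 2893) = -36692/(3*(-139)/(-20) - 2893) = -36692/(3*(-1/20)*(-139) - 2893) = -36692/(417/20 - 2893) = -36692/(-57443/20) = -36692*(-20/57443) = 733840/57443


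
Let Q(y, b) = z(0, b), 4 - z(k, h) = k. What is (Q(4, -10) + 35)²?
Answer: 1521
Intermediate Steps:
z(k, h) = 4 - k
Q(y, b) = 4 (Q(y, b) = 4 - 1*0 = 4 + 0 = 4)
(Q(4, -10) + 35)² = (4 + 35)² = 39² = 1521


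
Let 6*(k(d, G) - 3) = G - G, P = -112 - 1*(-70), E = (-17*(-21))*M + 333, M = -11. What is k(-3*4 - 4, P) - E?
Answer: 3597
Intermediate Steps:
E = -3594 (E = -17*(-21)*(-11) + 333 = 357*(-11) + 333 = -3927 + 333 = -3594)
P = -42 (P = -112 + 70 = -42)
k(d, G) = 3 (k(d, G) = 3 + (G - G)/6 = 3 + (⅙)*0 = 3 + 0 = 3)
k(-3*4 - 4, P) - E = 3 - 1*(-3594) = 3 + 3594 = 3597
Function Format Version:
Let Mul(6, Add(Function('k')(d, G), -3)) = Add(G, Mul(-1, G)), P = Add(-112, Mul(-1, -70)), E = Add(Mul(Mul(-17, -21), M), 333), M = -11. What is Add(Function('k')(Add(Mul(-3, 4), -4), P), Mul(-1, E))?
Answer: 3597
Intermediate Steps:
E = -3594 (E = Add(Mul(Mul(-17, -21), -11), 333) = Add(Mul(357, -11), 333) = Add(-3927, 333) = -3594)
P = -42 (P = Add(-112, 70) = -42)
Function('k')(d, G) = 3 (Function('k')(d, G) = Add(3, Mul(Rational(1, 6), Add(G, Mul(-1, G)))) = Add(3, Mul(Rational(1, 6), 0)) = Add(3, 0) = 3)
Add(Function('k')(Add(Mul(-3, 4), -4), P), Mul(-1, E)) = Add(3, Mul(-1, -3594)) = Add(3, 3594) = 3597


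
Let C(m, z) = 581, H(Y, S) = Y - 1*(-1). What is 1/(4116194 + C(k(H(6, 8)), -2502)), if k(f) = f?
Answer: 1/4116775 ≈ 2.4291e-7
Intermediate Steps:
H(Y, S) = 1 + Y (H(Y, S) = Y + 1 = 1 + Y)
1/(4116194 + C(k(H(6, 8)), -2502)) = 1/(4116194 + 581) = 1/4116775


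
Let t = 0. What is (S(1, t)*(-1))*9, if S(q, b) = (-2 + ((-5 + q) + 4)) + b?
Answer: 18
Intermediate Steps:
S(q, b) = -3 + b + q (S(q, b) = (-2 + (-1 + q)) + b = (-3 + q) + b = -3 + b + q)
(S(1, t)*(-1))*9 = ((-3 + 0 + 1)*(-1))*9 = -2*(-1)*9 = 2*9 = 18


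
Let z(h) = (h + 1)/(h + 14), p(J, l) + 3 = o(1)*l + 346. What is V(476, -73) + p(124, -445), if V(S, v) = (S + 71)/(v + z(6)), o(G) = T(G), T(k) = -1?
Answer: 1134024/1453 ≈ 780.47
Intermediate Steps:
o(G) = -1
p(J, l) = 343 - l (p(J, l) = -3 + (-l + 346) = -3 + (346 - l) = 343 - l)
z(h) = (1 + h)/(14 + h)
V(S, v) = (71 + S)/(7/20 + v) (V(S, v) = (S + 71)/(v + (1 + 6)/(14 + 6)) = (71 + S)/(v + 7/20) = (71 + S)/(7/20 + v))
V(476, -73) + p(124, -445) = 20*(71 + 476)/(7 + 20*(-73)) + (343 - 1*(-445)) = 20*547/(7 - 1460) + (343 + 445) = 20*547/(-1453) + 788 = 20*(-1/1453)*547 + 788 = -10940/1453 + 788 = 1134024/1453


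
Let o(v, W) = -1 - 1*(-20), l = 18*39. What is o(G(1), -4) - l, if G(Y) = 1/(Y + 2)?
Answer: -683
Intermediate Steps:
l = 702
G(Y) = 1/(2 + Y)
o(v, W) = 19 (o(v, W) = -1 + 20 = 19)
o(G(1), -4) - l = 19 - 1*702 = 19 - 702 = -683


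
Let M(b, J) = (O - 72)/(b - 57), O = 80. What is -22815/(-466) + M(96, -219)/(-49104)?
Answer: 1365374966/27888003 ≈ 48.959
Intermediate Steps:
M(b, J) = 8/(-57 + b) (M(b, J) = (80 - 72)/(b - 57) = 8/(-57 + b))
-22815/(-466) + M(96, -219)/(-49104) = -22815/(-466) + (8/(-57 + 96))/(-49104) = -22815*(-1/466) + (8/39)*(-1/49104) = 22815/466 + (8*(1/39))*(-1/49104) = 22815/466 + (8/39)*(-1/49104) = 22815/466 - 1/239382 = 1365374966/27888003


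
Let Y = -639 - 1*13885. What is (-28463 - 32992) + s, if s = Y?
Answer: -75979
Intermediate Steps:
Y = -14524 (Y = -639 - 13885 = -14524)
s = -14524
(-28463 - 32992) + s = (-28463 - 32992) - 14524 = -61455 - 14524 = -75979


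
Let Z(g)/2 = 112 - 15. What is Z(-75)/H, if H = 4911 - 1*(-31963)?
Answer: 97/18437 ≈ 0.0052612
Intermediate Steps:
Z(g) = 194 (Z(g) = 2*(112 - 15) = 2*97 = 194)
H = 36874 (H = 4911 + 31963 = 36874)
Z(-75)/H = 194/36874 = 194*(1/36874) = 97/18437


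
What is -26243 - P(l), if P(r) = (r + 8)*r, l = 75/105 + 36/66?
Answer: -155663908/5929 ≈ -26255.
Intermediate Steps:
l = 97/77 (l = 75*(1/105) + 36*(1/66) = 5/7 + 6/11 = 97/77 ≈ 1.2597)
P(r) = r*(8 + r) (P(r) = (8 + r)*r = r*(8 + r))
-26243 - P(l) = -26243 - 97*(8 + 97/77)/77 = -26243 - 97*713/(77*77) = -26243 - 1*69161/5929 = -26243 - 69161/5929 = -155663908/5929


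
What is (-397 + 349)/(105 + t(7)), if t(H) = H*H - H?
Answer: -16/49 ≈ -0.32653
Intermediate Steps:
t(H) = H² - H
(-397 + 349)/(105 + t(7)) = (-397 + 349)/(105 + 7*(-1 + 7)) = -48/(105 + 7*6) = -48/(105 + 42) = -48/147 = -48*1/147 = -16/49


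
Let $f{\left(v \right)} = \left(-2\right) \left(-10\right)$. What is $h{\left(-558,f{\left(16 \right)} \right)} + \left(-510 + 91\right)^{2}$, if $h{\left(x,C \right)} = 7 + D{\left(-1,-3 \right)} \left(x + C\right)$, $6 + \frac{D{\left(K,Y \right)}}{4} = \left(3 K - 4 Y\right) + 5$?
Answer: $158352$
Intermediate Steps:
$f{\left(v \right)} = 20$
$D{\left(K,Y \right)} = -4 - 16 Y + 12 K$ ($D{\left(K,Y \right)} = -24 + 4 \left(\left(3 K - 4 Y\right) + 5\right) = -24 + 4 \left(\left(- 4 Y + 3 K\right) + 5\right) = -24 + 4 \left(5 - 4 Y + 3 K\right) = -24 + \left(20 - 16 Y + 12 K\right) = -4 - 16 Y + 12 K$)
$h{\left(x,C \right)} = 7 + 32 C + 32 x$ ($h{\left(x,C \right)} = 7 + \left(-4 - -48 + 12 \left(-1\right)\right) \left(x + C\right) = 7 + \left(-4 + 48 - 12\right) \left(C + x\right) = 7 + 32 \left(C + x\right) = 7 + \left(32 C + 32 x\right) = 7 + 32 C + 32 x$)
$h{\left(-558,f{\left(16 \right)} \right)} + \left(-510 + 91\right)^{2} = \left(7 + 32 \cdot 20 + 32 \left(-558\right)\right) + \left(-510 + 91\right)^{2} = \left(7 + 640 - 17856\right) + \left(-419\right)^{2} = -17209 + 175561 = 158352$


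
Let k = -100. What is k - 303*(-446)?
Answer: 135038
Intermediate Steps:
k - 303*(-446) = -100 - 303*(-446) = -100 + 135138 = 135038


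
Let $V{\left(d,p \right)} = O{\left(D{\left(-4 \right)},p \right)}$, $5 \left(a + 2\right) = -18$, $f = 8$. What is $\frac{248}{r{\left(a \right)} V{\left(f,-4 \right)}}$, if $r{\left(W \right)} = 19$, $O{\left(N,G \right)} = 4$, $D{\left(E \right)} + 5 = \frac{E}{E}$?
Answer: $\frac{62}{19} \approx 3.2632$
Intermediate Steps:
$D{\left(E \right)} = -4$ ($D{\left(E \right)} = -5 + \frac{E}{E} = -5 + 1 = -4$)
$a = - \frac{28}{5}$ ($a = -2 + \frac{1}{5} \left(-18\right) = -2 - \frac{18}{5} = - \frac{28}{5} \approx -5.6$)
$V{\left(d,p \right)} = 4$
$\frac{248}{r{\left(a \right)} V{\left(f,-4 \right)}} = \frac{248}{19 \cdot 4} = \frac{248}{76} = 248 \cdot \frac{1}{76} = \frac{62}{19}$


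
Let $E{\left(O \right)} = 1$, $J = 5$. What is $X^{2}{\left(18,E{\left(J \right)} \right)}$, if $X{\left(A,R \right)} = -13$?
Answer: $169$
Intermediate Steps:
$X^{2}{\left(18,E{\left(J \right)} \right)} = \left(-13\right)^{2} = 169$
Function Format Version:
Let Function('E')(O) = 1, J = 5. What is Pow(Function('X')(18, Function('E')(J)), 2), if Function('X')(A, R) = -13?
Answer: 169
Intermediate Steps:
Pow(Function('X')(18, Function('E')(J)), 2) = Pow(-13, 2) = 169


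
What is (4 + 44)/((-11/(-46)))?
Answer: 2208/11 ≈ 200.73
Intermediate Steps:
(4 + 44)/((-11/(-46))) = 48/((-11*(-1/46))) = 48/(11/46) = 48*(46/11) = 2208/11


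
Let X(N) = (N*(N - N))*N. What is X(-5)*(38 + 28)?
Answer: 0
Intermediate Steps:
X(N) = 0 (X(N) = (N*0)*N = 0*N = 0)
X(-5)*(38 + 28) = 0*(38 + 28) = 0*66 = 0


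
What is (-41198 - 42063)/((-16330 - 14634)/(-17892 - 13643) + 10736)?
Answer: -2625635635/338590724 ≈ -7.7546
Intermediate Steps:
(-41198 - 42063)/((-16330 - 14634)/(-17892 - 13643) + 10736) = -83261/(-30964/(-31535) + 10736) = -83261/(-30964*(-1/31535) + 10736) = -83261/(30964/31535 + 10736) = -83261/338590724/31535 = -83261*31535/338590724 = -2625635635/338590724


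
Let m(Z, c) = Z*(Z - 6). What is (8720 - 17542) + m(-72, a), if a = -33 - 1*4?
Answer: -3206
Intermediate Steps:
a = -37 (a = -33 - 4 = -37)
m(Z, c) = Z*(-6 + Z)
(8720 - 17542) + m(-72, a) = (8720 - 17542) - 72*(-6 - 72) = -8822 - 72*(-78) = -8822 + 5616 = -3206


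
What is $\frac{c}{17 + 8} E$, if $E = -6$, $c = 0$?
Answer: $0$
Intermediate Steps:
$\frac{c}{17 + 8} E = \frac{0}{17 + 8} \left(-6\right) = \frac{0}{25} \left(-6\right) = 0 \cdot \frac{1}{25} \left(-6\right) = 0 \left(-6\right) = 0$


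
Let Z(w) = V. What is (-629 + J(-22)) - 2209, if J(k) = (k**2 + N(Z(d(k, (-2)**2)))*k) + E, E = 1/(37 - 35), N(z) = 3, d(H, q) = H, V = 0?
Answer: -4839/2 ≈ -2419.5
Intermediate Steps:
Z(w) = 0
E = 1/2 ≈ 0.50000
J(k) = 1/2 + k**2 + 3*k (J(k) = (k**2 + 3*k) + 1/2 = 1/2 + k**2 + 3*k)
(-629 + J(-22)) - 2209 = (-629 + (1/2 + (-22)**2 + 3*(-22))) - 2209 = (-629 + (1/2 + 484 - 66)) - 2209 = (-629 + 837/2) - 2209 = -421/2 - 2209 = -4839/2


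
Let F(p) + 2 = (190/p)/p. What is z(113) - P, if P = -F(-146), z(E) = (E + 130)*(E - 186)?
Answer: -189083483/10658 ≈ -17741.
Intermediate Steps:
z(E) = (-186 + E)*(130 + E) (z(E) = (130 + E)*(-186 + E) = (-186 + E)*(130 + E))
F(p) = -2 + 190/p**2 (F(p) = -2 + (190/p)/p = -2 + 190/p**2)
P = 21221/10658 (P = -(-2 + 190/(-146)**2) = -(-2 + 190*(1/21316)) = -(-2 + 95/10658) = -1*(-21221/10658) = 21221/10658 ≈ 1.9911)
z(113) - P = (-24180 + 113**2 - 56*113) - 1*21221/10658 = (-24180 + 12769 - 6328) - 21221/10658 = -17739 - 21221/10658 = -189083483/10658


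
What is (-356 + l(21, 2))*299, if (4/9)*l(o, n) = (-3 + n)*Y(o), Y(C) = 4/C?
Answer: -746005/7 ≈ -1.0657e+5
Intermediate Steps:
l(o, n) = 9*(-3 + n)/o (l(o, n) = 9*((-3 + n)*(4/o))/4 = 9*(4*(-3 + n)/o)/4 = 9*(-3 + n)/o)
(-356 + l(21, 2))*299 = (-356 + 9*(-3 + 2)/21)*299 = (-356 + 9*(1/21)*(-1))*299 = (-356 - 3/7)*299 = -2495/7*299 = -746005/7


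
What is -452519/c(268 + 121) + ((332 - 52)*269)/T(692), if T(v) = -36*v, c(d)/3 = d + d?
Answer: -119259898/605673 ≈ -196.90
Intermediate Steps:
c(d) = 6*d (c(d) = 3*(d + d) = 3*(2*d) = 6*d)
-452519/c(268 + 121) + ((332 - 52)*269)/T(692) = -452519*1/(6*(268 + 121)) + ((332 - 52)*269)/((-36*692)) = -452519/(6*389) + (280*269)/(-24912) = -452519/2334 + 75320*(-1/24912) = -452519*1/2334 - 9415/3114 = -452519/2334 - 9415/3114 = -119259898/605673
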